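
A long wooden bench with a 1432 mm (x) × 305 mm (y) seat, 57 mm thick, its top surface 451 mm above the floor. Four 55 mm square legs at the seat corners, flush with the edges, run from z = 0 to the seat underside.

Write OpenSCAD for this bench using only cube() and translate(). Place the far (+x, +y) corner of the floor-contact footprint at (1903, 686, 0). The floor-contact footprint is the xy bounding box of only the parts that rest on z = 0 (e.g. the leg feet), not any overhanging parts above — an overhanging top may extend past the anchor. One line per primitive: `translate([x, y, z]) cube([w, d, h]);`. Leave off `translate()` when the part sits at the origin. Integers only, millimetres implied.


// leg_h = 451 − 57 = 394
translate([471, 381, 394]) cube([1432, 305, 57]);
translate([471, 381, 0]) cube([55, 55, 394]);
translate([471, 631, 0]) cube([55, 55, 394]);
translate([1848, 381, 0]) cube([55, 55, 394]);
translate([1848, 631, 0]) cube([55, 55, 394]);


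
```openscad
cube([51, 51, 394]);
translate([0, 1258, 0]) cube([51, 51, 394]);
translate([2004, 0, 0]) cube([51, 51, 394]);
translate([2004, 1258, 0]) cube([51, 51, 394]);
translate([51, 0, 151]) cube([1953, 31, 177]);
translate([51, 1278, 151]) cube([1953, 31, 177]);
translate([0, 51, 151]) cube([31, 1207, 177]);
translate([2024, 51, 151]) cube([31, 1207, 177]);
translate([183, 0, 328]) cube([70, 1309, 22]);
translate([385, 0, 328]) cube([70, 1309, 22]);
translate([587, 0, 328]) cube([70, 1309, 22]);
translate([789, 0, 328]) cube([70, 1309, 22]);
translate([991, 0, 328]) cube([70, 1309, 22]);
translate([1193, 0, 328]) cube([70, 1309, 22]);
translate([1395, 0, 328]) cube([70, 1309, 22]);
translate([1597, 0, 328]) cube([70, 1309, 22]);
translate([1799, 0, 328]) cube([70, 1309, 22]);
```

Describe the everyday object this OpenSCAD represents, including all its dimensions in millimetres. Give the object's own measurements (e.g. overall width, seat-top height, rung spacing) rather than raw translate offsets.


A bed frame 2055 mm long (x) by 1309 mm wide (y). Four 51×51 mm corner posts, 394 mm tall, at the corners of the footprint. Four rails of 31 mm thickness and 177 mm height run between adjacent posts with their undersides at z = 151 mm, their outer faces flush with the outside of the frame (the two x-running rails run between the posts' inner faces; the two y-running rails run between the posts' inner faces). 9 slats, each 70 mm wide (x) and 22 mm thick, lie across the top of the two x-running rails, running the full 1309 mm width of the frame in y; along x they sit between the end posts with a 132 mm gap after the −x posts and between neighbouring slats, leaving 135 mm before the +x posts.


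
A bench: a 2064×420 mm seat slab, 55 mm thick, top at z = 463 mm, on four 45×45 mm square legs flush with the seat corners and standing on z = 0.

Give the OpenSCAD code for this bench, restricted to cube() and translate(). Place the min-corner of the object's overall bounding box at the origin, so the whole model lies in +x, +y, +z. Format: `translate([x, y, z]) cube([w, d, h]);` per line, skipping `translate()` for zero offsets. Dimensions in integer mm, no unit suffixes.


// leg_h = 463 − 55 = 408
translate([0, 0, 408]) cube([2064, 420, 55]);
cube([45, 45, 408]);
translate([0, 375, 0]) cube([45, 45, 408]);
translate([2019, 0, 0]) cube([45, 45, 408]);
translate([2019, 375, 0]) cube([45, 45, 408]);


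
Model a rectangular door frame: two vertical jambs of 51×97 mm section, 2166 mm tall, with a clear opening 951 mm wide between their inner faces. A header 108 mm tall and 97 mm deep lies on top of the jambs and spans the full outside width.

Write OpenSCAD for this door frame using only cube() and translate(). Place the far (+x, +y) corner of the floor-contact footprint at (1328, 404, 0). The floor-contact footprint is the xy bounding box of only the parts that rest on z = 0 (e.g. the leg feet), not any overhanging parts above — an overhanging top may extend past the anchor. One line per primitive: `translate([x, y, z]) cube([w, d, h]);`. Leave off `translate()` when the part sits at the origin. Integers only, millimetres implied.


translate([275, 307, 0]) cube([51, 97, 2166]);
translate([1277, 307, 0]) cube([51, 97, 2166]);
translate([275, 307, 2166]) cube([1053, 97, 108]);


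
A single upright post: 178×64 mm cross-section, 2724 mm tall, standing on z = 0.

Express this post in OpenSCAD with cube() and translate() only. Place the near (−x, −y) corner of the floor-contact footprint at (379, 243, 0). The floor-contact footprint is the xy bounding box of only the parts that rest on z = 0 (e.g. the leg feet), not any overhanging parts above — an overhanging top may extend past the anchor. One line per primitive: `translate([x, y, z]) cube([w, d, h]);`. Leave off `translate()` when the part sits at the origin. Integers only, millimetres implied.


translate([379, 243, 0]) cube([178, 64, 2724]);


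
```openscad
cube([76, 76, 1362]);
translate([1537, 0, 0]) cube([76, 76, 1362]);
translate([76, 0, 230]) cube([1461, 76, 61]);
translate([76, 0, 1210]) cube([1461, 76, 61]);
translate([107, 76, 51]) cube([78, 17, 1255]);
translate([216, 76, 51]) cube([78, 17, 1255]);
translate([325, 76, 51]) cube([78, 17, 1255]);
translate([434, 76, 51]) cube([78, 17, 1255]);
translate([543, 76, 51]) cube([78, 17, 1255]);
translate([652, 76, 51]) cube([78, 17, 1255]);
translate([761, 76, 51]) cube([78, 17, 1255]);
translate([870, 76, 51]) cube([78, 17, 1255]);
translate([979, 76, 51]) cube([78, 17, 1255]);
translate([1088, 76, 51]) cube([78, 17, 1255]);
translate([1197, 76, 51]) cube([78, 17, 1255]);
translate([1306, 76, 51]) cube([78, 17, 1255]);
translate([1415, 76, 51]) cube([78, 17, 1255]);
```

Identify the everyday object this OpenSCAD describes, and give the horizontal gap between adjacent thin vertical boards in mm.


A fence section. The picket gap is 31 mm.

Two posts, two rails, 13 pickets — a fence section. Span 1461 mm holds 13 pickets of 78 mm with 14 equal gaps: ⌊(1461 − 13·78) / 14⌋ = 31 mm.


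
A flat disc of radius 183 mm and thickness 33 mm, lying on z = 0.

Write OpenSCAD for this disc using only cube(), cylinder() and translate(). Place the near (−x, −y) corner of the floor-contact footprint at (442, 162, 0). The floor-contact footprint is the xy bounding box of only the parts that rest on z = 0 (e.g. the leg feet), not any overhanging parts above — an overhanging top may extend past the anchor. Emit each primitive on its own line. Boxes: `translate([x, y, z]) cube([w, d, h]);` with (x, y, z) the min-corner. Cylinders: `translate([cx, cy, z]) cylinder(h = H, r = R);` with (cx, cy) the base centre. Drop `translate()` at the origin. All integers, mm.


translate([625, 345, 0]) cylinder(h = 33, r = 183);


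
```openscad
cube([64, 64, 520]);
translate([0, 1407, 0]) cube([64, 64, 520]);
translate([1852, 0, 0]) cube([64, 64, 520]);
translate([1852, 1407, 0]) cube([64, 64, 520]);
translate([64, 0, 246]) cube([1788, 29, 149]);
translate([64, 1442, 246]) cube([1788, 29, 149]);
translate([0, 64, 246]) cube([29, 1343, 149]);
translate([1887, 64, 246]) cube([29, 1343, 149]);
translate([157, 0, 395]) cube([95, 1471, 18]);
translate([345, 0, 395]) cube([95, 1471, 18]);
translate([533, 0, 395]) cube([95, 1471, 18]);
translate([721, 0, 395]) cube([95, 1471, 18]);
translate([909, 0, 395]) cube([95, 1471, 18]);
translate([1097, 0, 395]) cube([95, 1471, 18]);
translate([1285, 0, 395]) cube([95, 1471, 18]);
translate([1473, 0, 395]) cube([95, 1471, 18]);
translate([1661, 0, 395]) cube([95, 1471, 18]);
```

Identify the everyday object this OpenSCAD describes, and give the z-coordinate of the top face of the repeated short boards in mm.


A bed frame. The slat-top height is 413 mm.

Four posts, four rails, and a row of slats — a bed frame. Slats sit on the rails at z = 246 + 149 = 395; with slat thickness 18, the top is 413 mm.


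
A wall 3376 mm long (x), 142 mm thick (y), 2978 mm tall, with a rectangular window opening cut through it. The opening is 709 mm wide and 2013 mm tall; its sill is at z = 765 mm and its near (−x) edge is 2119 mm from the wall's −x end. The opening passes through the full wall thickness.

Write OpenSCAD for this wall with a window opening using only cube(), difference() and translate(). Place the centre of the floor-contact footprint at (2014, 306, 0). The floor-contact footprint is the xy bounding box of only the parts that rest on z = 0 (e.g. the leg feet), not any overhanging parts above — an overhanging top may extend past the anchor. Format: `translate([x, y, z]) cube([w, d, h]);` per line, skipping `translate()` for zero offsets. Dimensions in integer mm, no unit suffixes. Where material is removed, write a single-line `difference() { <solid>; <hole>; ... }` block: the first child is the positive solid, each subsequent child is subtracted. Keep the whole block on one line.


difference() { translate([326, 235, 0]) cube([3376, 142, 2978]); translate([2445, 235, 765]) cube([709, 142, 2013]); }


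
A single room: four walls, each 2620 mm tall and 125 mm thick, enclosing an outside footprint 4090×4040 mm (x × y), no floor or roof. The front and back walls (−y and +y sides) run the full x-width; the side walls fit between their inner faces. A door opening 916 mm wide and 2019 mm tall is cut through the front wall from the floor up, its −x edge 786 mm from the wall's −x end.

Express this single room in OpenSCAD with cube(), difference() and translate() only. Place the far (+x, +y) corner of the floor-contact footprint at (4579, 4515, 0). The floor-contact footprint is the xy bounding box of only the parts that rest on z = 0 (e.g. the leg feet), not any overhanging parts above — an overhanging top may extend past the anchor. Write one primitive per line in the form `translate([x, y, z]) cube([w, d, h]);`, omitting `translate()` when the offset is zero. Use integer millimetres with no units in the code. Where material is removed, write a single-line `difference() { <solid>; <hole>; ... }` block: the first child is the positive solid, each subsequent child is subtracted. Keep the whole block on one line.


difference() { translate([489, 475, 0]) cube([4090, 125, 2620]); translate([1275, 475, 0]) cube([916, 125, 2019]); }
translate([489, 4390, 0]) cube([4090, 125, 2620]);
translate([489, 600, 0]) cube([125, 3790, 2620]);
translate([4454, 600, 0]) cube([125, 3790, 2620]);


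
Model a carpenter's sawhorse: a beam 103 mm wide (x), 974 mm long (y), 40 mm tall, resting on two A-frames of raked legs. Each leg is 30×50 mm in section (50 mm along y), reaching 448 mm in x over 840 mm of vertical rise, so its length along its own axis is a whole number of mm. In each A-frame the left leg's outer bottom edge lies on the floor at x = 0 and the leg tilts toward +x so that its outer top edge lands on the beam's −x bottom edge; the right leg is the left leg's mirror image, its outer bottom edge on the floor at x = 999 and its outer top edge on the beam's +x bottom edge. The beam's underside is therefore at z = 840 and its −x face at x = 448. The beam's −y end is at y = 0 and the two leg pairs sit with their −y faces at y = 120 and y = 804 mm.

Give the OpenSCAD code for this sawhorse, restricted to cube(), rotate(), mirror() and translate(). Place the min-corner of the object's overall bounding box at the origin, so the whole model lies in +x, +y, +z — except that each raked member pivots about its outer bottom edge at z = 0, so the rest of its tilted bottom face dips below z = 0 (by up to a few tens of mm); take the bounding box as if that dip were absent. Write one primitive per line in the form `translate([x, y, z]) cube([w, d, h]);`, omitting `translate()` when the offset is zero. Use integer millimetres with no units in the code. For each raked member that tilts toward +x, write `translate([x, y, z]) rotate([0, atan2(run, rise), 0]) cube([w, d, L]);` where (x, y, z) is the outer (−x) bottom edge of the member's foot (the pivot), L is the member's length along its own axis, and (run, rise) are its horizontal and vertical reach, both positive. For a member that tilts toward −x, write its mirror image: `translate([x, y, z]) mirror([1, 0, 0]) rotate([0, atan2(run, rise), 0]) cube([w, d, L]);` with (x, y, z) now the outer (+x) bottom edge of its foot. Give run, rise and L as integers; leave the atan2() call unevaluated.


translate([448, 0, 840]) cube([103, 974, 40]);
translate([0, 120, 0]) rotate([0, atan2(448, 840), 0]) cube([30, 50, 952]);
translate([999, 120, 0]) mirror([1, 0, 0]) rotate([0, atan2(448, 840), 0]) cube([30, 50, 952]);
translate([0, 804, 0]) rotate([0, atan2(448, 840), 0]) cube([30, 50, 952]);
translate([999, 804, 0]) mirror([1, 0, 0]) rotate([0, atan2(448, 840), 0]) cube([30, 50, 952]);


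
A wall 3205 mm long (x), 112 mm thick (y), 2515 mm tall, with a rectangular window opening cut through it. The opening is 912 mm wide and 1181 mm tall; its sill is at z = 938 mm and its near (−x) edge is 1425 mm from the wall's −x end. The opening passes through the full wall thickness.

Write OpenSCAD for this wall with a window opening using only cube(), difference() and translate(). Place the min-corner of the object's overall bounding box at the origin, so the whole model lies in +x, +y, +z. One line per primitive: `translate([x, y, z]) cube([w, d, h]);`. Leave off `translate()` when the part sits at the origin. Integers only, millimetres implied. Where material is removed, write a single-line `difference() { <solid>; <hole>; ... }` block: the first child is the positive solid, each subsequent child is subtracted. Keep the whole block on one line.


difference() { cube([3205, 112, 2515]); translate([1425, 0, 938]) cube([912, 112, 1181]); }


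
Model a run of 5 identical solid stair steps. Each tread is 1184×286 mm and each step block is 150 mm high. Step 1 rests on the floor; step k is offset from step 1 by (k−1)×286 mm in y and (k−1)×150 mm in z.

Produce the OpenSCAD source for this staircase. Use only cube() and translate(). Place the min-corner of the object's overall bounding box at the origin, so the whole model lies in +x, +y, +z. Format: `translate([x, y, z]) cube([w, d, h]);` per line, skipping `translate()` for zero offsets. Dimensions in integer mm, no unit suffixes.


cube([1184, 286, 150]);
translate([0, 286, 150]) cube([1184, 286, 150]);
translate([0, 572, 300]) cube([1184, 286, 150]);
translate([0, 858, 450]) cube([1184, 286, 150]);
translate([0, 1144, 600]) cube([1184, 286, 150]);


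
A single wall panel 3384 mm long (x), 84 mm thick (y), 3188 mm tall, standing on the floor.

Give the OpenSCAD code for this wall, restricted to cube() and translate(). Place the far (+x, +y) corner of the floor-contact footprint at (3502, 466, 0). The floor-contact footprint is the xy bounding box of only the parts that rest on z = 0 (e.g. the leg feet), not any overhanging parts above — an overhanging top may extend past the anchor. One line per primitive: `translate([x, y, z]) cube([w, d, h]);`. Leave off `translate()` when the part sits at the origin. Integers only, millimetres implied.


translate([118, 382, 0]) cube([3384, 84, 3188]);


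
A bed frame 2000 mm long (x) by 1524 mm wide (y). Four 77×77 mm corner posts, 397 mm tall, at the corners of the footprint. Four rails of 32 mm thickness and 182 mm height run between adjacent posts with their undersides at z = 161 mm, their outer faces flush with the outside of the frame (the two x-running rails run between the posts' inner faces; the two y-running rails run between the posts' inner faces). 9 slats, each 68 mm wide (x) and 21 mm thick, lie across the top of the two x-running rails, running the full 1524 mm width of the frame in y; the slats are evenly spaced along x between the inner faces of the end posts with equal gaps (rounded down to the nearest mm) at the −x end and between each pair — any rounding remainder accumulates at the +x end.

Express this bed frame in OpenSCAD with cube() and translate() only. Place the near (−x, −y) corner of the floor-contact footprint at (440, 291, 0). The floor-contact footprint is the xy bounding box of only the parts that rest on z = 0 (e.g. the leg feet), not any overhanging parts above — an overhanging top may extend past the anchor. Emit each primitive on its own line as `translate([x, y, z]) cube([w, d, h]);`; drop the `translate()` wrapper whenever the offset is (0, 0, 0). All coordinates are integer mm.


// slat z = rail_z + rail_h = 161 + 182 = 343
// slat gap = ⌊(1846 − 9·68) / 10⌋ = 123
translate([440, 291, 0]) cube([77, 77, 397]);
translate([440, 1738, 0]) cube([77, 77, 397]);
translate([2363, 291, 0]) cube([77, 77, 397]);
translate([2363, 1738, 0]) cube([77, 77, 397]);
translate([517, 291, 161]) cube([1846, 32, 182]);
translate([517, 1783, 161]) cube([1846, 32, 182]);
translate([440, 368, 161]) cube([32, 1370, 182]);
translate([2408, 368, 161]) cube([32, 1370, 182]);
translate([640, 291, 343]) cube([68, 1524, 21]);
translate([831, 291, 343]) cube([68, 1524, 21]);
translate([1022, 291, 343]) cube([68, 1524, 21]);
translate([1213, 291, 343]) cube([68, 1524, 21]);
translate([1404, 291, 343]) cube([68, 1524, 21]);
translate([1595, 291, 343]) cube([68, 1524, 21]);
translate([1786, 291, 343]) cube([68, 1524, 21]);
translate([1977, 291, 343]) cube([68, 1524, 21]);
translate([2168, 291, 343]) cube([68, 1524, 21]);


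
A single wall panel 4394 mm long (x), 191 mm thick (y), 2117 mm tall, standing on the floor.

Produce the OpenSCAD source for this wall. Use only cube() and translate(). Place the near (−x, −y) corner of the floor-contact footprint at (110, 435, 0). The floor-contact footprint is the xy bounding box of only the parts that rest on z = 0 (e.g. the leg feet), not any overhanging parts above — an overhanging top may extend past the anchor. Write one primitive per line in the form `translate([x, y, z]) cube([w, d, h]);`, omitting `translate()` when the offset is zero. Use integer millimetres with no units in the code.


translate([110, 435, 0]) cube([4394, 191, 2117]);


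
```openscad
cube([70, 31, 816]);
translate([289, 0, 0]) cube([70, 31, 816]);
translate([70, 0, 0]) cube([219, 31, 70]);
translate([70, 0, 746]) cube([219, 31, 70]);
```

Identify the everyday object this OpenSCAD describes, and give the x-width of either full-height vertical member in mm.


A picture frame. The border width is 70 mm.

Four thin pieces enclosing a rectangular opening — a picture frame. The two full-height stiles are 816 mm tall; the top rail sits at z = 746 and is 70 mm tall, so the border above the opening is 816 − 746 = 70 mm, matching the stile x-width.


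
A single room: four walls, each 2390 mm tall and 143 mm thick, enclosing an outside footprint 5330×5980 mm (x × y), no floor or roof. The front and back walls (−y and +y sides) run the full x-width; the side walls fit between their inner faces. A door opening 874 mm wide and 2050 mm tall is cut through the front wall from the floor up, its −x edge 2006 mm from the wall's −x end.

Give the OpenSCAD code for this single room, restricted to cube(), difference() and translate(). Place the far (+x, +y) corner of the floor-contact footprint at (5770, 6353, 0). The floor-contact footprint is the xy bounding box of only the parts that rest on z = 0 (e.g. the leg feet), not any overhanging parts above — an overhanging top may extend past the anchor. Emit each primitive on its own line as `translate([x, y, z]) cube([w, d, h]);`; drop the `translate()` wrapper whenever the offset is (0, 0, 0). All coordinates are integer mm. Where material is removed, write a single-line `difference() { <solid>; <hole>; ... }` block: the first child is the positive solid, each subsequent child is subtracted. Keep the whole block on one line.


difference() { translate([440, 373, 0]) cube([5330, 143, 2390]); translate([2446, 373, 0]) cube([874, 143, 2050]); }
translate([440, 6210, 0]) cube([5330, 143, 2390]);
translate([440, 516, 0]) cube([143, 5694, 2390]);
translate([5627, 516, 0]) cube([143, 5694, 2390]);


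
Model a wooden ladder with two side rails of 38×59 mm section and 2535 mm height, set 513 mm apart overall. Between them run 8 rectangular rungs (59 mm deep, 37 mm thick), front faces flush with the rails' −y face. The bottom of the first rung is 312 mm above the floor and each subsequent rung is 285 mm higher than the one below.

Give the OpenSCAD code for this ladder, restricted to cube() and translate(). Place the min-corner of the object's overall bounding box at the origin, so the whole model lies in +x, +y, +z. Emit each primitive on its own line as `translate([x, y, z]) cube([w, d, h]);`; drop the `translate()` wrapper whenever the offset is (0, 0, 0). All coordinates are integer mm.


cube([38, 59, 2535]);
translate([475, 0, 0]) cube([38, 59, 2535]);
translate([38, 0, 312]) cube([437, 59, 37]);
translate([38, 0, 597]) cube([437, 59, 37]);
translate([38, 0, 882]) cube([437, 59, 37]);
translate([38, 0, 1167]) cube([437, 59, 37]);
translate([38, 0, 1452]) cube([437, 59, 37]);
translate([38, 0, 1737]) cube([437, 59, 37]);
translate([38, 0, 2022]) cube([437, 59, 37]);
translate([38, 0, 2307]) cube([437, 59, 37]);


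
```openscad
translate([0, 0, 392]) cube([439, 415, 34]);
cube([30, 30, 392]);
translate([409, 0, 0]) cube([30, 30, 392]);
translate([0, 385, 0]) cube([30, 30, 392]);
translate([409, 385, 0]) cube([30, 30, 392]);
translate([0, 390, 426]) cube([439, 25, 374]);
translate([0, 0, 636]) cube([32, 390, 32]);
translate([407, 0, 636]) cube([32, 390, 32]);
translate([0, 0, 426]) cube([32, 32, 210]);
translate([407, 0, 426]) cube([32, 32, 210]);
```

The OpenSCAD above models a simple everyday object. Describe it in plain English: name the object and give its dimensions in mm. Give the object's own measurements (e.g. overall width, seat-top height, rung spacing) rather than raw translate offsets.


A chair. The seat is a 439×415×34 mm slab with its top at z = 426 mm, on four 30×30 mm corner legs (flush with the seat edges, standing on z = 0). A flat backrest 25 mm thick, 374 mm tall, spans the full seat width and rises from the seat top along its +y edge, rear face flush with the rear of the seat. Two armrests of 32×32 mm section run along each side from the seat's front edge to the front of the backrest, top faces 242 mm above the seat top and outer faces flush with the seat's x-edges; a 32×32 mm post under the front of each armrest stands on the seat at the front corner.


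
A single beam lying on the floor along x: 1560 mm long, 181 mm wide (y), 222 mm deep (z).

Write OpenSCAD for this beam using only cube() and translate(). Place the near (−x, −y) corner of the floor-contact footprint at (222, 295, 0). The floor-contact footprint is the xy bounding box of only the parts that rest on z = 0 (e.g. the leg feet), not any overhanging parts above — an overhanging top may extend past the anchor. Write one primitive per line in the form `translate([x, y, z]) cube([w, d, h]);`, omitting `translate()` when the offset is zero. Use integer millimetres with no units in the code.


translate([222, 295, 0]) cube([1560, 181, 222]);


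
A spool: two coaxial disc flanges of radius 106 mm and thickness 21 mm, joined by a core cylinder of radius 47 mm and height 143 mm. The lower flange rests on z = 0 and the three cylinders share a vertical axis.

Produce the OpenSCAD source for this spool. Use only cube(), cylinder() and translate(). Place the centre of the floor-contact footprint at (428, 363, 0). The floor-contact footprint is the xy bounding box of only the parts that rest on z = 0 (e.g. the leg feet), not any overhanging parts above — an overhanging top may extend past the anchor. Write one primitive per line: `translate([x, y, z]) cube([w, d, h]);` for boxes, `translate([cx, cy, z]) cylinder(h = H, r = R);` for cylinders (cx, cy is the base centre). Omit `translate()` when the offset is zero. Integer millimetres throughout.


translate([428, 363, 0]) cylinder(h = 21, r = 106);
translate([428, 363, 21]) cylinder(h = 143, r = 47);
translate([428, 363, 164]) cylinder(h = 21, r = 106);


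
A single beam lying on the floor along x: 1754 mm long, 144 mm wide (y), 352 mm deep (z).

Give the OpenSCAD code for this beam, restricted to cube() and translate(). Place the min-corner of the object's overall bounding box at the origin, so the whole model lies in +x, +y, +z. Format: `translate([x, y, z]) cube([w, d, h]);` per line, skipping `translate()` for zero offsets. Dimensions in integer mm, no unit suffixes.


cube([1754, 144, 352]);


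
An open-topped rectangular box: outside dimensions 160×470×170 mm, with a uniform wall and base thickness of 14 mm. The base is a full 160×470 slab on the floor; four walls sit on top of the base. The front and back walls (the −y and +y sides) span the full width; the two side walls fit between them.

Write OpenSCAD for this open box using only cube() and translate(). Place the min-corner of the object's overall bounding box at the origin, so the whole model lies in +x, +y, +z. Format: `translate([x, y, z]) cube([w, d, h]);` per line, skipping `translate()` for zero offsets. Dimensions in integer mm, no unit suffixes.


cube([160, 470, 14]);
translate([0, 0, 14]) cube([160, 14, 156]);
translate([0, 456, 14]) cube([160, 14, 156]);
translate([0, 14, 14]) cube([14, 442, 156]);
translate([146, 14, 14]) cube([14, 442, 156]);


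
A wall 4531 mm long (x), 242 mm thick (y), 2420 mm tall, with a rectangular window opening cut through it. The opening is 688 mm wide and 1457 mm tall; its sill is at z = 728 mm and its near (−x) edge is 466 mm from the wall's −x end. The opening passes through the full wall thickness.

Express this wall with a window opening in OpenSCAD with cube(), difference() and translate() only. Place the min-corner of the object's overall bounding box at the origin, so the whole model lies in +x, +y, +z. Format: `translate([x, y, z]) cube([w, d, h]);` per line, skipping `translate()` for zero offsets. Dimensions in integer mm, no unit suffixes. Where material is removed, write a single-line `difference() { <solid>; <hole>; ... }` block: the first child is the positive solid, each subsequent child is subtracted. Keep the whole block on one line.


difference() { cube([4531, 242, 2420]); translate([466, 0, 728]) cube([688, 242, 1457]); }


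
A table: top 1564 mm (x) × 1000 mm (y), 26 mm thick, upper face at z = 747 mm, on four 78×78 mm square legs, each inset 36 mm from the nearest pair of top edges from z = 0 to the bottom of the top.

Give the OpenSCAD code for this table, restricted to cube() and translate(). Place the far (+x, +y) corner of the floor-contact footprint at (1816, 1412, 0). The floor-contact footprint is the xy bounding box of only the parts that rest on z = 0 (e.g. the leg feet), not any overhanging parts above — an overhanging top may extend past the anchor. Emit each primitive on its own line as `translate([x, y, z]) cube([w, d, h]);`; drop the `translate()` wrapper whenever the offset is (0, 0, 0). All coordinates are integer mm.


translate([288, 448, 721]) cube([1564, 1000, 26]);
translate([324, 484, 0]) cube([78, 78, 721]);
translate([1738, 484, 0]) cube([78, 78, 721]);
translate([324, 1334, 0]) cube([78, 78, 721]);
translate([1738, 1334, 0]) cube([78, 78, 721]);


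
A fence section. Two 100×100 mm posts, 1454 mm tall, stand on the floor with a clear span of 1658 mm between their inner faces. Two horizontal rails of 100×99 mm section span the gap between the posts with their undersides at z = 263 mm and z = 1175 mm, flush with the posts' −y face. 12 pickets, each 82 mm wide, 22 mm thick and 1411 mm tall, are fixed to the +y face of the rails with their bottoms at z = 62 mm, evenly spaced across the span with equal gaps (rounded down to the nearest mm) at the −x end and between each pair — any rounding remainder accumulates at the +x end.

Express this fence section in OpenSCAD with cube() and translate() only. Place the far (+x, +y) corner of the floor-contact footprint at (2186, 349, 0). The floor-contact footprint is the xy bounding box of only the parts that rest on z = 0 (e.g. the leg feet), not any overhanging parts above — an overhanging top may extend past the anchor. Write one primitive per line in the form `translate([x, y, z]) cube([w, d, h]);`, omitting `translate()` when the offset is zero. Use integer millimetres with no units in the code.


translate([328, 249, 0]) cube([100, 100, 1454]);
translate([2086, 249, 0]) cube([100, 100, 1454]);
translate([428, 249, 263]) cube([1658, 100, 99]);
translate([428, 249, 1175]) cube([1658, 100, 99]);
translate([479, 349, 62]) cube([82, 22, 1411]);
translate([612, 349, 62]) cube([82, 22, 1411]);
translate([745, 349, 62]) cube([82, 22, 1411]);
translate([878, 349, 62]) cube([82, 22, 1411]);
translate([1011, 349, 62]) cube([82, 22, 1411]);
translate([1144, 349, 62]) cube([82, 22, 1411]);
translate([1277, 349, 62]) cube([82, 22, 1411]);
translate([1410, 349, 62]) cube([82, 22, 1411]);
translate([1543, 349, 62]) cube([82, 22, 1411]);
translate([1676, 349, 62]) cube([82, 22, 1411]);
translate([1809, 349, 62]) cube([82, 22, 1411]);
translate([1942, 349, 62]) cube([82, 22, 1411]);


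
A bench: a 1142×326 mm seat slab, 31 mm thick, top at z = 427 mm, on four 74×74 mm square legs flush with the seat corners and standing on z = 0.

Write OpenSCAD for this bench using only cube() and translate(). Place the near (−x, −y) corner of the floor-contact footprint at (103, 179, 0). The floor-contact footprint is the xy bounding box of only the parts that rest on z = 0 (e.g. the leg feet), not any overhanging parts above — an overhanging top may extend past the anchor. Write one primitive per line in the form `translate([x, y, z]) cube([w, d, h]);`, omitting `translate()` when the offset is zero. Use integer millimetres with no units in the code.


translate([103, 179, 396]) cube([1142, 326, 31]);
translate([103, 179, 0]) cube([74, 74, 396]);
translate([103, 431, 0]) cube([74, 74, 396]);
translate([1171, 179, 0]) cube([74, 74, 396]);
translate([1171, 431, 0]) cube([74, 74, 396]);


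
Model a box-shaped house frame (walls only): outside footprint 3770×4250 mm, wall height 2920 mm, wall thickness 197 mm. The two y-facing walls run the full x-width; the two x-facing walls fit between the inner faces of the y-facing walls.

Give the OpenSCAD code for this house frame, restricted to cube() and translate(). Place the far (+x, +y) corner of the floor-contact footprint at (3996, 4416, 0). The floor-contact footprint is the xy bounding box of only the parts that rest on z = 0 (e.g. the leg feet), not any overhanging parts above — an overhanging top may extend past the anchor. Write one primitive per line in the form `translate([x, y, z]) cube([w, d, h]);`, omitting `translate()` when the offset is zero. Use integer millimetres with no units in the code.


translate([226, 166, 0]) cube([3770, 197, 2920]);
translate([226, 4219, 0]) cube([3770, 197, 2920]);
translate([226, 363, 0]) cube([197, 3856, 2920]);
translate([3799, 363, 0]) cube([197, 3856, 2920]);


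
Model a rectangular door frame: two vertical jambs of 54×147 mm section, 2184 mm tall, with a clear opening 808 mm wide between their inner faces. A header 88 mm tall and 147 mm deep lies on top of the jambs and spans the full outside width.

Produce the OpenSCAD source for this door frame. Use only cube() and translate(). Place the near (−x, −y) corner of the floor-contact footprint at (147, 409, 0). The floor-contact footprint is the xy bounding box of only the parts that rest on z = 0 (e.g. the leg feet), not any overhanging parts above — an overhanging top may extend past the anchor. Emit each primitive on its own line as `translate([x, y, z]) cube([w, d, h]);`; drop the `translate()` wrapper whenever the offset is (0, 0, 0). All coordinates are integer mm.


translate([147, 409, 0]) cube([54, 147, 2184]);
translate([1009, 409, 0]) cube([54, 147, 2184]);
translate([147, 409, 2184]) cube([916, 147, 88]);


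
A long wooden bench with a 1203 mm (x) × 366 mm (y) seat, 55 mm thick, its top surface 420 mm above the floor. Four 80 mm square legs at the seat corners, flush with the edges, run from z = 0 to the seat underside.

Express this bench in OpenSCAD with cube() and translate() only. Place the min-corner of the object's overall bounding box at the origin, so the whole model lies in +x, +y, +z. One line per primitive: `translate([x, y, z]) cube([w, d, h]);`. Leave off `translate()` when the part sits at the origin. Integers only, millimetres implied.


// leg_h = 420 − 55 = 365
translate([0, 0, 365]) cube([1203, 366, 55]);
cube([80, 80, 365]);
translate([0, 286, 0]) cube([80, 80, 365]);
translate([1123, 0, 0]) cube([80, 80, 365]);
translate([1123, 286, 0]) cube([80, 80, 365]);


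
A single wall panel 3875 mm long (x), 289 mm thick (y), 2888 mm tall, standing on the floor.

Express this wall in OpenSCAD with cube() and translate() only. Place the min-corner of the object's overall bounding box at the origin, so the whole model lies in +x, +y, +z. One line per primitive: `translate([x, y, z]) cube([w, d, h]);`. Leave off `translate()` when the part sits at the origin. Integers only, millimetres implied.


cube([3875, 289, 2888]);


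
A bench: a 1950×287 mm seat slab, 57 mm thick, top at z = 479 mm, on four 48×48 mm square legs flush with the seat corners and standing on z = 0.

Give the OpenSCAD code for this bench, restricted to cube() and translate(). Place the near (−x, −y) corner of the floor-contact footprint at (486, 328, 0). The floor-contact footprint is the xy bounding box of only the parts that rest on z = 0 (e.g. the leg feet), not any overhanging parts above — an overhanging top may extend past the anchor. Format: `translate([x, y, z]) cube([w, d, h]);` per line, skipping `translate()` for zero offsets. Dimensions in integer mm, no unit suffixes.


translate([486, 328, 422]) cube([1950, 287, 57]);
translate([486, 328, 0]) cube([48, 48, 422]);
translate([486, 567, 0]) cube([48, 48, 422]);
translate([2388, 328, 0]) cube([48, 48, 422]);
translate([2388, 567, 0]) cube([48, 48, 422]);


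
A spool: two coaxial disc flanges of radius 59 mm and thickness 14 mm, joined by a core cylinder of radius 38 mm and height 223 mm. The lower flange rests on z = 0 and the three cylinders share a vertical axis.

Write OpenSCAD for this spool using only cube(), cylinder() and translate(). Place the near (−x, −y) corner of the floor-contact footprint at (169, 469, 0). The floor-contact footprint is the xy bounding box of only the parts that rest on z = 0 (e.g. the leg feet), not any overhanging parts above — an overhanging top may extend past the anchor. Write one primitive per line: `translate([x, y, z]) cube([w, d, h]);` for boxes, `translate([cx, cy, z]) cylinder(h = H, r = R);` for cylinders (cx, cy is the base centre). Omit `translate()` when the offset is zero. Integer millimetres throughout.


translate([228, 528, 0]) cylinder(h = 14, r = 59);
translate([228, 528, 14]) cylinder(h = 223, r = 38);
translate([228, 528, 237]) cylinder(h = 14, r = 59);


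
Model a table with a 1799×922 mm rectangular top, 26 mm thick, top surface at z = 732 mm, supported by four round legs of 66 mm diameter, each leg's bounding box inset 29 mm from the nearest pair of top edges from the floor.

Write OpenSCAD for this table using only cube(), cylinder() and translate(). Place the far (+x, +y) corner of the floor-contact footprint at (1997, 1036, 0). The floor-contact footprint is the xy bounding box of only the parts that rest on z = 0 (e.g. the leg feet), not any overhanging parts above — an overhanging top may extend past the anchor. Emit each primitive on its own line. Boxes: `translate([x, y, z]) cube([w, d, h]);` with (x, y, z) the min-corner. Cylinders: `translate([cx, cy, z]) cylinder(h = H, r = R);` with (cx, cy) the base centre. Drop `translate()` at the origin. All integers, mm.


translate([227, 143, 706]) cube([1799, 922, 26]);
translate([289, 205, 0]) cylinder(h = 706, r = 33);
translate([1964, 205, 0]) cylinder(h = 706, r = 33);
translate([289, 1003, 0]) cylinder(h = 706, r = 33);
translate([1964, 1003, 0]) cylinder(h = 706, r = 33);


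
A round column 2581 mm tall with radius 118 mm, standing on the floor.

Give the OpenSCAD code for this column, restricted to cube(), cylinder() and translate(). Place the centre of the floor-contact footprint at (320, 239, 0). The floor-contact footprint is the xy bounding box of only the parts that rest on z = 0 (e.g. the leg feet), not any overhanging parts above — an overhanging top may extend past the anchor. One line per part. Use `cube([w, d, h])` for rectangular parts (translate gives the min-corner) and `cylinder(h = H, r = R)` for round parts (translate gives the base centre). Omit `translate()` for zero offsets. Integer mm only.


translate([320, 239, 0]) cylinder(h = 2581, r = 118);


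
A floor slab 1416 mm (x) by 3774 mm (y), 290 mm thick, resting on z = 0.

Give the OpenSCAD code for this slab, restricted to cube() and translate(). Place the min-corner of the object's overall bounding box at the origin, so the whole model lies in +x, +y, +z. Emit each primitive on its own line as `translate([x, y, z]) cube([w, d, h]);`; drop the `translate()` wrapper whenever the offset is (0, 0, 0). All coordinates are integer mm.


cube([1416, 3774, 290]);


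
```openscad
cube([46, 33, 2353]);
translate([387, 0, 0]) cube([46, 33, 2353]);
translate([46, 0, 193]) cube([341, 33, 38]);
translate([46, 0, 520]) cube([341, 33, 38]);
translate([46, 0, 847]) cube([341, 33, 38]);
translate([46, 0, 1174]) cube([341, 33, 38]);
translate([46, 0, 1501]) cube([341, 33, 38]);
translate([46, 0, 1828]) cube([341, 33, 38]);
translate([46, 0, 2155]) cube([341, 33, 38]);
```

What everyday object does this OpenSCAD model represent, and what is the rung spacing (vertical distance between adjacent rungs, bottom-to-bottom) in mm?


A ladder. The rung spacing is 327 mm.

Two tall 46×33 posts with 7 short bars between them — a ladder. Adjacent rungs sit at z = 193 and z = 520, so the spacing is 520 − 193 = 327 mm.


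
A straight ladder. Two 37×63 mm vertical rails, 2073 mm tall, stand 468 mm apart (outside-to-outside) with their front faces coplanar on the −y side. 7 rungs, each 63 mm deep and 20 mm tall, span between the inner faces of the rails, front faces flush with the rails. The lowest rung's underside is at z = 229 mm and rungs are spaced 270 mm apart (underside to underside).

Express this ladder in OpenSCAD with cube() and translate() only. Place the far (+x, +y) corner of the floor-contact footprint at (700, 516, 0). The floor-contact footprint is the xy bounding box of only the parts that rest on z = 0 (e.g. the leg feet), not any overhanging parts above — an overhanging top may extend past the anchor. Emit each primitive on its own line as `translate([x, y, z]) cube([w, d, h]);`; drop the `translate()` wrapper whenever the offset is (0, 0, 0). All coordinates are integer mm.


// rung span = 468 - 2*37 = 394
// rung[k] z = 229 + k*270
translate([232, 453, 0]) cube([37, 63, 2073]);
translate([663, 453, 0]) cube([37, 63, 2073]);
translate([269, 453, 229]) cube([394, 63, 20]);
translate([269, 453, 499]) cube([394, 63, 20]);
translate([269, 453, 769]) cube([394, 63, 20]);
translate([269, 453, 1039]) cube([394, 63, 20]);
translate([269, 453, 1309]) cube([394, 63, 20]);
translate([269, 453, 1579]) cube([394, 63, 20]);
translate([269, 453, 1849]) cube([394, 63, 20]);


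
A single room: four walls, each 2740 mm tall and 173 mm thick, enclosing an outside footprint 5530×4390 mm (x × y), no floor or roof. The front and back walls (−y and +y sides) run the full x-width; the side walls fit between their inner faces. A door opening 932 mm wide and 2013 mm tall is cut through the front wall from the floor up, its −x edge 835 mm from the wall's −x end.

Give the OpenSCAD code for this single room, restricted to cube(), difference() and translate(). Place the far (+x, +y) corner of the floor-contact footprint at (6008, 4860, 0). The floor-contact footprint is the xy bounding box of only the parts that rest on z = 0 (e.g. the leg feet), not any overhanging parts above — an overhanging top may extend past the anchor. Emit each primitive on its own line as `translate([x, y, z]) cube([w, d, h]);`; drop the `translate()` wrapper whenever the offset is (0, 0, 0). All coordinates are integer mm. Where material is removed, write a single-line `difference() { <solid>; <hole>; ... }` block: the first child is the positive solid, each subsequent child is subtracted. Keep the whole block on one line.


difference() { translate([478, 470, 0]) cube([5530, 173, 2740]); translate([1313, 470, 0]) cube([932, 173, 2013]); }
translate([478, 4687, 0]) cube([5530, 173, 2740]);
translate([478, 643, 0]) cube([173, 4044, 2740]);
translate([5835, 643, 0]) cube([173, 4044, 2740]);
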